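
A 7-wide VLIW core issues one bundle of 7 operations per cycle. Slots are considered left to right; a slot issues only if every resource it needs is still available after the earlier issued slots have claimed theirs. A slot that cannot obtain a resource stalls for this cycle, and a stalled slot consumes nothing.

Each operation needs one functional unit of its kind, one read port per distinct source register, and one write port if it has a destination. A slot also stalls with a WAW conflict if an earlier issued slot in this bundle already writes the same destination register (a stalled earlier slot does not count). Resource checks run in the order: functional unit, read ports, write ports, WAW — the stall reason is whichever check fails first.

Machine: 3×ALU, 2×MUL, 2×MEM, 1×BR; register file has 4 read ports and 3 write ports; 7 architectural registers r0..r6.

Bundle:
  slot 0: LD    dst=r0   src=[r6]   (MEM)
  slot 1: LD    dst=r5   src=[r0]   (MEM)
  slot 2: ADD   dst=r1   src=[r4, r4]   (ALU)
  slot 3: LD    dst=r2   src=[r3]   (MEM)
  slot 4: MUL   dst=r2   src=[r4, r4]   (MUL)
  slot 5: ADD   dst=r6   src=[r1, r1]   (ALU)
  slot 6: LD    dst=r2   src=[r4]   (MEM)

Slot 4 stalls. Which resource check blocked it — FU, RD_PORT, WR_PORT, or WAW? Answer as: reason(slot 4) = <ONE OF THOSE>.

reason(slot 4) = WR_PORT

  0. MEM→r0 ⇒ go  {3A/2Mu/1Ld/1B | 3r 2w}
  1. MEM→r5 ⇒ go  {3A/2Mu/0Ld/1B | 2r 1w}
  2. ALU→r1 ⇒ go  {2A/2Mu/0Ld/1B | 1r 0w}
  3. MEM→r2 ⇒ no(FU)  {2A/2Mu/0Ld/1B | 1r 0w}
  4. MUL→r2 ⇒ no(WR_PORT)  {2A/2Mu/0Ld/1B | 1r 0w}
  5. ALU→r6 ⇒ no(WR_PORT)  {2A/2Mu/0Ld/1B | 1r 0w}
  6. MEM→r2 ⇒ no(FU)  {2A/2Mu/0Ld/1B | 1r 0w}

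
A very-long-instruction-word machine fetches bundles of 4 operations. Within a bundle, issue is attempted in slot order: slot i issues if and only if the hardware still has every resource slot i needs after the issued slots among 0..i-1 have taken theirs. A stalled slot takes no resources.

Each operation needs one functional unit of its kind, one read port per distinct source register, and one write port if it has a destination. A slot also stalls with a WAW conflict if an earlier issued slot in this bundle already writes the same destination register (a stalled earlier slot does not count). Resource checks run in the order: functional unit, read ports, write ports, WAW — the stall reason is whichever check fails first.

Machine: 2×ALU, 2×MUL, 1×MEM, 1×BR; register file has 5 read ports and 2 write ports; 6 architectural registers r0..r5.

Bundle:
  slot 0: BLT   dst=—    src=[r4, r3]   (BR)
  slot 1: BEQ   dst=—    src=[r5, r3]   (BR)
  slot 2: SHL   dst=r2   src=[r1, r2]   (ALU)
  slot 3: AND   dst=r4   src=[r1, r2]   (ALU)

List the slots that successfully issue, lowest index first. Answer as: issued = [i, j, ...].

issued = [0, 2]

slot 0 (BR): ISSUE — free A2,Mu2,Ld1,B0 rp3 wp2
slot 1 (BR): stall FU — free A2,Mu2,Ld1,B0 rp3 wp2
slot 2 (ALU): ISSUE — free A1,Mu2,Ld1,B0 rp1 wp1
slot 3 (ALU): stall RD_PORT — free A1,Mu2,Ld1,B0 rp1 wp1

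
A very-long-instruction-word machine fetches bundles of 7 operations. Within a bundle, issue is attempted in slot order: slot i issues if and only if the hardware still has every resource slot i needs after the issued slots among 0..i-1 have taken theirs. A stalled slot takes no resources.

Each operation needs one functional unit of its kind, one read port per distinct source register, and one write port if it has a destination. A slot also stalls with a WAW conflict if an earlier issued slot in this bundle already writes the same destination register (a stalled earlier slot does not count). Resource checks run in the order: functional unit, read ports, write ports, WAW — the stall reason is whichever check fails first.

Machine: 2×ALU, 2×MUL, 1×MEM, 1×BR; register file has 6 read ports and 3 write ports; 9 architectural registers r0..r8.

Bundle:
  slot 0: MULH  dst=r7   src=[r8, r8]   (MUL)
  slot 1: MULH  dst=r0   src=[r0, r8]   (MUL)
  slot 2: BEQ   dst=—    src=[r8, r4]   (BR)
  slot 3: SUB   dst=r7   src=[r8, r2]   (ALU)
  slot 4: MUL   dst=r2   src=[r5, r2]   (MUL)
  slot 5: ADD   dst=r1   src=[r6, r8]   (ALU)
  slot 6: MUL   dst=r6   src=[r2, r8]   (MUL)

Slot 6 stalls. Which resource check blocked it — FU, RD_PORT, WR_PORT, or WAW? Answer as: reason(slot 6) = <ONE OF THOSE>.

reason(slot 6) = FU

  0. MUL→r7 ⇒ go  {2A/1Mu/1Ld/1B | 5r 2w}
  1. MUL→r0 ⇒ go  {2A/0Mu/1Ld/1B | 3r 1w}
  2. BR ⇒ go  {2A/0Mu/1Ld/0B | 1r 1w}
  3. ALU→r7 ⇒ no(RD_PORT)  {2A/0Mu/1Ld/0B | 1r 1w}
  4. MUL→r2 ⇒ no(FU)  {2A/0Mu/1Ld/0B | 1r 1w}
  5. ALU→r1 ⇒ no(RD_PORT)  {2A/0Mu/1Ld/0B | 1r 1w}
  6. MUL→r6 ⇒ no(FU)  {2A/0Mu/1Ld/0B | 1r 1w}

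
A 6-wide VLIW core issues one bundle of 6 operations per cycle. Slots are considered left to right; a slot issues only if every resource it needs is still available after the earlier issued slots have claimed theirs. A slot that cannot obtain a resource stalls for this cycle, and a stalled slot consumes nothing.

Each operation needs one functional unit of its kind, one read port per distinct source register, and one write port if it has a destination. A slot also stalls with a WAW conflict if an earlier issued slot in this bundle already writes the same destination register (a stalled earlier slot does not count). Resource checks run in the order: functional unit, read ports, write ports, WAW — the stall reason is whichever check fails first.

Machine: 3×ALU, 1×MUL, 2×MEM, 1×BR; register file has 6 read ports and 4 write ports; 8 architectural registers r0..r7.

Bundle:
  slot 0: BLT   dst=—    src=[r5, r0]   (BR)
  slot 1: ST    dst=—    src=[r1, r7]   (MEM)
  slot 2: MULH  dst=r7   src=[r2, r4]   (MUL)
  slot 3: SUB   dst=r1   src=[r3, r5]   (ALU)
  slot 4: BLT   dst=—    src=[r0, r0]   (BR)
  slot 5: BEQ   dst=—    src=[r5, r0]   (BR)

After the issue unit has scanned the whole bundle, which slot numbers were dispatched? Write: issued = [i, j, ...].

issued = [0, 1, 2]

(0) want 1×BR +2rd +0wr — yes → AL3|MU1|ME2|BR0|rd4|wr4
(1) want 1×MEM +2rd +0wr — yes → AL3|MU1|ME1|BR0|rd2|wr4
(2) want 1×MUL +2rd +1wr — yes → AL3|MU0|ME1|BR0|rd0|wr3
(3) want 1×ALU +2rd +1wr — RD_PORT → AL3|MU0|ME1|BR0|rd0|wr3
(4) want 1×BR +1rd +0wr — FU → AL3|MU0|ME1|BR0|rd0|wr3
(5) want 1×BR +2rd +0wr — FU → AL3|MU0|ME1|BR0|rd0|wr3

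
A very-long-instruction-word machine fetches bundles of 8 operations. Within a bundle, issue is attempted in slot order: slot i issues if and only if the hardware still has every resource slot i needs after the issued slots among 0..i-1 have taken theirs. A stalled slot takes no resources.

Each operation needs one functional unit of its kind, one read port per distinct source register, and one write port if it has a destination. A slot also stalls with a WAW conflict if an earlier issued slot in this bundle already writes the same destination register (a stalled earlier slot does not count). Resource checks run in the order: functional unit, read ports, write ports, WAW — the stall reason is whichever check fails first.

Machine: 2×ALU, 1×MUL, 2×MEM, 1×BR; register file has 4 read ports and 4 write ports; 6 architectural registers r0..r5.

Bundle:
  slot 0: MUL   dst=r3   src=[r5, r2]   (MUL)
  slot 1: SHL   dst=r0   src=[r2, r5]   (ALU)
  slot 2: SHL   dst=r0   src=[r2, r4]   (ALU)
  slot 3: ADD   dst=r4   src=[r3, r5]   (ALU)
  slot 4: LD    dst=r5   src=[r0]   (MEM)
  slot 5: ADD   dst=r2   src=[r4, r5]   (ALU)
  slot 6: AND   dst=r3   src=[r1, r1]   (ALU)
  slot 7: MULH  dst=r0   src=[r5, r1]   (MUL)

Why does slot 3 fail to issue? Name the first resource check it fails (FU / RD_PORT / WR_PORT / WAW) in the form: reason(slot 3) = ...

  0. MUL→r3 ⇒ go  {2A/0Mu/2Ld/1B | 2r 3w}
  1. ALU→r0 ⇒ go  {1A/0Mu/2Ld/1B | 0r 2w}
  2. ALU→r0 ⇒ no(RD_PORT)  {1A/0Mu/2Ld/1B | 0r 2w}
  3. ALU→r4 ⇒ no(RD_PORT)  {1A/0Mu/2Ld/1B | 0r 2w}
  4. MEM→r5 ⇒ no(RD_PORT)  {1A/0Mu/2Ld/1B | 0r 2w}
  5. ALU→r2 ⇒ no(RD_PORT)  {1A/0Mu/2Ld/1B | 0r 2w}
  6. ALU→r3 ⇒ no(RD_PORT)  {1A/0Mu/2Ld/1B | 0r 2w}
  7. MUL→r0 ⇒ no(FU)  {1A/0Mu/2Ld/1B | 0r 2w}

reason(slot 3) = RD_PORT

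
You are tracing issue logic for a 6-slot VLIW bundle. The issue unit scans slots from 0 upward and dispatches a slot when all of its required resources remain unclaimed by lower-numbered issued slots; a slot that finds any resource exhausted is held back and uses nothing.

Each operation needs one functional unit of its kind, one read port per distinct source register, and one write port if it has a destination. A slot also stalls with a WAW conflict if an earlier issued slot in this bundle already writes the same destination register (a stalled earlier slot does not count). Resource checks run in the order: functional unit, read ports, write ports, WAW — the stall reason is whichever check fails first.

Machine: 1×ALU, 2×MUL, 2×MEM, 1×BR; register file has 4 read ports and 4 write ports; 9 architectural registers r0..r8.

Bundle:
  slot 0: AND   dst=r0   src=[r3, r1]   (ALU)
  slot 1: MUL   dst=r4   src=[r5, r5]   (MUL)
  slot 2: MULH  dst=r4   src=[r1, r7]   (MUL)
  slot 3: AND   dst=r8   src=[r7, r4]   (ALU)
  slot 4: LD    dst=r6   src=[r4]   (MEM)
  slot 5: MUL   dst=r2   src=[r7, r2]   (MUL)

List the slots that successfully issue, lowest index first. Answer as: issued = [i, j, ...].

issued = [0, 1, 4]

[0] ALU needs rd=2 wr=1: ok; after: ALU=0 MUL=2 MEM=2 BR=1, R=2, W=3
[1] MUL needs rd=1 wr=1: ok; after: ALU=0 MUL=1 MEM=2 BR=1, R=1, W=2
[2] MUL needs rd=2 wr=1: RD_PORT; after: ALU=0 MUL=1 MEM=2 BR=1, R=1, W=2
[3] ALU needs rd=2 wr=1: FU; after: ALU=0 MUL=1 MEM=2 BR=1, R=1, W=2
[4] MEM needs rd=1 wr=1: ok; after: ALU=0 MUL=1 MEM=1 BR=1, R=0, W=1
[5] MUL needs rd=2 wr=1: RD_PORT; after: ALU=0 MUL=1 MEM=1 BR=1, R=0, W=1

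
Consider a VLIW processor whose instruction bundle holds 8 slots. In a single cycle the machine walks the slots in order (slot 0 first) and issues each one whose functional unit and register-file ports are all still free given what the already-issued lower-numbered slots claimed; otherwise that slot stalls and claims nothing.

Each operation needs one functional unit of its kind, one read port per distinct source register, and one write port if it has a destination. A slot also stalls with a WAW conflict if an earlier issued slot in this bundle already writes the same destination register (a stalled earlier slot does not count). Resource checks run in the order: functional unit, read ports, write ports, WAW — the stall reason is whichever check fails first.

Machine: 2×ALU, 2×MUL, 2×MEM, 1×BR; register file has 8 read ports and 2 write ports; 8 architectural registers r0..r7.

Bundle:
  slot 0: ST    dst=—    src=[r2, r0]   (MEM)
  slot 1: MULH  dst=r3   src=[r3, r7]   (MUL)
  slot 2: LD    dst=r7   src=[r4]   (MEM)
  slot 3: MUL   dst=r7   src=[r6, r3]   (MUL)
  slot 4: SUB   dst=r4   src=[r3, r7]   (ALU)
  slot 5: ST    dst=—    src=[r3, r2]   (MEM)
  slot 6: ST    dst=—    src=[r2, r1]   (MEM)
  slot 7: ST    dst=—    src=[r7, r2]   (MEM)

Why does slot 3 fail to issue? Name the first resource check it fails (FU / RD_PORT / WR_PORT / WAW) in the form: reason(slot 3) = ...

reason(slot 3) = WR_PORT

#0 MEM src=r2,r0 dispatched  <A:2 Mu:2 Ld:1 B:1 rd:6 wr:2>
#1 MUL src=r3,r7 dispatched  <A:2 Mu:1 Ld:1 B:1 rd:4 wr:1>
#2 MEM src=r4 dispatched  <A:2 Mu:1 Ld:0 B:1 rd:3 wr:0>
#3 MUL src=r6,r3 held:WR_PORT  <A:2 Mu:1 Ld:0 B:1 rd:3 wr:0>
#4 ALU src=r3,r7 held:WR_PORT  <A:2 Mu:1 Ld:0 B:1 rd:3 wr:0>
#5 MEM src=r3,r2 held:FU  <A:2 Mu:1 Ld:0 B:1 rd:3 wr:0>
#6 MEM src=r2,r1 held:FU  <A:2 Mu:1 Ld:0 B:1 rd:3 wr:0>
#7 MEM src=r7,r2 held:FU  <A:2 Mu:1 Ld:0 B:1 rd:3 wr:0>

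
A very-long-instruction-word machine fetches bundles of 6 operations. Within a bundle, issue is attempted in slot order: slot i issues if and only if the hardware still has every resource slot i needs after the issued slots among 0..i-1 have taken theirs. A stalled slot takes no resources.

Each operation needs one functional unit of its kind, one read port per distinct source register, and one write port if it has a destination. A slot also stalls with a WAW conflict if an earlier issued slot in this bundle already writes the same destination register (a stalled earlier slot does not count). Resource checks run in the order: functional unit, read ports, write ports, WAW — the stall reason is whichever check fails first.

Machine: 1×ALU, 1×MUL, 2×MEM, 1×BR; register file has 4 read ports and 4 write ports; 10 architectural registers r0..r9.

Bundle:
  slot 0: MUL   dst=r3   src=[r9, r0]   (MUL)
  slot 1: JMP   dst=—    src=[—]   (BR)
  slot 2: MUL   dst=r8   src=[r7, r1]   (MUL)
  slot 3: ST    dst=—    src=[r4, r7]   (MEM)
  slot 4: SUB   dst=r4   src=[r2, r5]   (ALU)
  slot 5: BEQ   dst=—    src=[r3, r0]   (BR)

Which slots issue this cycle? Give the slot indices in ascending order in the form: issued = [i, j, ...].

#0 MUL src=r9,r0 dispatched  <A:1 Mu:0 Ld:2 B:1 rd:2 wr:3>
#1 BR src=- dispatched  <A:1 Mu:0 Ld:2 B:0 rd:2 wr:3>
#2 MUL src=r7,r1 held:FU  <A:1 Mu:0 Ld:2 B:0 rd:2 wr:3>
#3 MEM src=r4,r7 dispatched  <A:1 Mu:0 Ld:1 B:0 rd:0 wr:3>
#4 ALU src=r2,r5 held:RD_PORT  <A:1 Mu:0 Ld:1 B:0 rd:0 wr:3>
#5 BR src=r3,r0 held:FU  <A:1 Mu:0 Ld:1 B:0 rd:0 wr:3>

issued = [0, 1, 3]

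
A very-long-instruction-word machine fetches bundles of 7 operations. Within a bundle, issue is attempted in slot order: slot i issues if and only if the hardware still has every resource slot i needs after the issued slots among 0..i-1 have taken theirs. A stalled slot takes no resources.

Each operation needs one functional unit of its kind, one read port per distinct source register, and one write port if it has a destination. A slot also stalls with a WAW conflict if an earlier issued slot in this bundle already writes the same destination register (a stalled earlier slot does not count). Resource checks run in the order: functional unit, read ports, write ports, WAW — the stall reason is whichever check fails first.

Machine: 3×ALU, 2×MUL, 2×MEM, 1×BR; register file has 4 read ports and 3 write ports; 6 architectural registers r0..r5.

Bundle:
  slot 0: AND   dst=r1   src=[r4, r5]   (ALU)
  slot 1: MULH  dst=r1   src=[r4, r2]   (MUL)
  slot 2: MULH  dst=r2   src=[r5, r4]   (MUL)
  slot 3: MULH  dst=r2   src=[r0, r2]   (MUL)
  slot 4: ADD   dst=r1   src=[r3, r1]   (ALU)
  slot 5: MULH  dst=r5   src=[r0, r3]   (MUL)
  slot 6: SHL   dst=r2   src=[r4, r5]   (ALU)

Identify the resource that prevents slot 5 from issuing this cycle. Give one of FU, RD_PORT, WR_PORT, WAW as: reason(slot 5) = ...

  0. ALU→r1 ⇒ go  {2A/2Mu/2Ld/1B | 2r 2w}
  1. MUL→r1 ⇒ no(WAW)  {2A/2Mu/2Ld/1B | 2r 2w}
  2. MUL→r2 ⇒ go  {2A/1Mu/2Ld/1B | 0r 1w}
  3. MUL→r2 ⇒ no(RD_PORT)  {2A/1Mu/2Ld/1B | 0r 1w}
  4. ALU→r1 ⇒ no(RD_PORT)  {2A/1Mu/2Ld/1B | 0r 1w}
  5. MUL→r5 ⇒ no(RD_PORT)  {2A/1Mu/2Ld/1B | 0r 1w}
  6. ALU→r2 ⇒ no(RD_PORT)  {2A/1Mu/2Ld/1B | 0r 1w}

reason(slot 5) = RD_PORT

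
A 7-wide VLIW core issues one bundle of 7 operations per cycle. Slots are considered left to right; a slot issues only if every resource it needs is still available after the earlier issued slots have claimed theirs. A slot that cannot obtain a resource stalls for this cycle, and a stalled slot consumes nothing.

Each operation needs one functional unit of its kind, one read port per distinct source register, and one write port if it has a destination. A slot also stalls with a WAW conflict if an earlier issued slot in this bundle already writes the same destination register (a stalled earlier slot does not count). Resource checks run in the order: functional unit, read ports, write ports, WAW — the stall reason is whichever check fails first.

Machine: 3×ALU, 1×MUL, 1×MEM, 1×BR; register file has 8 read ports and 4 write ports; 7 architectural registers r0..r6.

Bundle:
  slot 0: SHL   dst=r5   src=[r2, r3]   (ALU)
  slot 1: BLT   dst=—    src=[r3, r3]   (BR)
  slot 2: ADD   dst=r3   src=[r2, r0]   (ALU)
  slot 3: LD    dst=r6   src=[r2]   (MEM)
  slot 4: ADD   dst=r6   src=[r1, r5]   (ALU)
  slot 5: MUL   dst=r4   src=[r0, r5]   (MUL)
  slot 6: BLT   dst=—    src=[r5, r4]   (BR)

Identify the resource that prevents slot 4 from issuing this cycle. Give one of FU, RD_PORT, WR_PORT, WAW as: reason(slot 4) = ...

slot 0 (ALU): ISSUE — free A2,Mu1,Ld1,B1 rp6 wp3
slot 1 (BR): ISSUE — free A2,Mu1,Ld1,B0 rp5 wp3
slot 2 (ALU): ISSUE — free A1,Mu1,Ld1,B0 rp3 wp2
slot 3 (MEM): ISSUE — free A1,Mu1,Ld0,B0 rp2 wp1
slot 4 (ALU): stall WAW — free A1,Mu1,Ld0,B0 rp2 wp1
slot 5 (MUL): ISSUE — free A1,Mu0,Ld0,B0 rp0 wp0
slot 6 (BR): stall FU — free A1,Mu0,Ld0,B0 rp0 wp0

reason(slot 4) = WAW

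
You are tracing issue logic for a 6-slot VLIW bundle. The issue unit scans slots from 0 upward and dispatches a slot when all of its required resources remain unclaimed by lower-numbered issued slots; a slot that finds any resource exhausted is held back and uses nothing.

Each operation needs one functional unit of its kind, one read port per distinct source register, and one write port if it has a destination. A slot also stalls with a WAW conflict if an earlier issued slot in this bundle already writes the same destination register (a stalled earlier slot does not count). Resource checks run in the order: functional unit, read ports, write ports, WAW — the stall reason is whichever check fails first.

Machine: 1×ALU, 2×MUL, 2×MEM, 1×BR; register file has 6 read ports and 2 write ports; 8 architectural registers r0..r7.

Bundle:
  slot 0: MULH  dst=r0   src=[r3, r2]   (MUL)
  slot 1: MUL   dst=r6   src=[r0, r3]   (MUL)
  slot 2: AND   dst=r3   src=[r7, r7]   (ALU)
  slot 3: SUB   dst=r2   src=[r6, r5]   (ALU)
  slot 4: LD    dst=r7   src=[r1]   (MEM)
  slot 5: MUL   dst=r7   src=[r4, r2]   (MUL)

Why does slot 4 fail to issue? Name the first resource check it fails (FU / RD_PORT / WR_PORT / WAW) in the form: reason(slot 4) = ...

reason(slot 4) = WR_PORT

slot 0 (MUL): ISSUE — free A1,Mu1,Ld2,B1 rp4 wp1
slot 1 (MUL): ISSUE — free A1,Mu0,Ld2,B1 rp2 wp0
slot 2 (ALU): stall WR_PORT — free A1,Mu0,Ld2,B1 rp2 wp0
slot 3 (ALU): stall WR_PORT — free A1,Mu0,Ld2,B1 rp2 wp0
slot 4 (MEM): stall WR_PORT — free A1,Mu0,Ld2,B1 rp2 wp0
slot 5 (MUL): stall FU — free A1,Mu0,Ld2,B1 rp2 wp0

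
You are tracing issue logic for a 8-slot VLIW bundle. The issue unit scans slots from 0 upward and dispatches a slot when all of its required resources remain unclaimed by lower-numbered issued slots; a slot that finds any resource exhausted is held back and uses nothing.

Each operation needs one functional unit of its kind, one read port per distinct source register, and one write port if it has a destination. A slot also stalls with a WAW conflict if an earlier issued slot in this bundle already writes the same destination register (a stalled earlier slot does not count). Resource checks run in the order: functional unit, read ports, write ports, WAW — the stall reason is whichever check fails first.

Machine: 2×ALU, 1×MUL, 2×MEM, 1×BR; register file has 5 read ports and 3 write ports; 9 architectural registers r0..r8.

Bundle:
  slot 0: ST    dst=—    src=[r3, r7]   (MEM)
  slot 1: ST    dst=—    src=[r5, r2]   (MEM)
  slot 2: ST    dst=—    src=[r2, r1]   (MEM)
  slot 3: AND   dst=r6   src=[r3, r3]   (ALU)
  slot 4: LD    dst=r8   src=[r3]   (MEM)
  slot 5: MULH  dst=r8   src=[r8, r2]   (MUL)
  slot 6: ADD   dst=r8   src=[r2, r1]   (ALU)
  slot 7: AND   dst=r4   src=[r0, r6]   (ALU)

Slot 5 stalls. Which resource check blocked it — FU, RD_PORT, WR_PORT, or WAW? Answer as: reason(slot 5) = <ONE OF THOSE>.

reason(slot 5) = RD_PORT

[0] MEM needs rd=2 wr=0: ok; after: ALU=2 MUL=1 MEM=1 BR=1, R=3, W=3
[1] MEM needs rd=2 wr=0: ok; after: ALU=2 MUL=1 MEM=0 BR=1, R=1, W=3
[2] MEM needs rd=2 wr=0: FU; after: ALU=2 MUL=1 MEM=0 BR=1, R=1, W=3
[3] ALU needs rd=1 wr=1: ok; after: ALU=1 MUL=1 MEM=0 BR=1, R=0, W=2
[4] MEM needs rd=1 wr=1: FU; after: ALU=1 MUL=1 MEM=0 BR=1, R=0, W=2
[5] MUL needs rd=2 wr=1: RD_PORT; after: ALU=1 MUL=1 MEM=0 BR=1, R=0, W=2
[6] ALU needs rd=2 wr=1: RD_PORT; after: ALU=1 MUL=1 MEM=0 BR=1, R=0, W=2
[7] ALU needs rd=2 wr=1: RD_PORT; after: ALU=1 MUL=1 MEM=0 BR=1, R=0, W=2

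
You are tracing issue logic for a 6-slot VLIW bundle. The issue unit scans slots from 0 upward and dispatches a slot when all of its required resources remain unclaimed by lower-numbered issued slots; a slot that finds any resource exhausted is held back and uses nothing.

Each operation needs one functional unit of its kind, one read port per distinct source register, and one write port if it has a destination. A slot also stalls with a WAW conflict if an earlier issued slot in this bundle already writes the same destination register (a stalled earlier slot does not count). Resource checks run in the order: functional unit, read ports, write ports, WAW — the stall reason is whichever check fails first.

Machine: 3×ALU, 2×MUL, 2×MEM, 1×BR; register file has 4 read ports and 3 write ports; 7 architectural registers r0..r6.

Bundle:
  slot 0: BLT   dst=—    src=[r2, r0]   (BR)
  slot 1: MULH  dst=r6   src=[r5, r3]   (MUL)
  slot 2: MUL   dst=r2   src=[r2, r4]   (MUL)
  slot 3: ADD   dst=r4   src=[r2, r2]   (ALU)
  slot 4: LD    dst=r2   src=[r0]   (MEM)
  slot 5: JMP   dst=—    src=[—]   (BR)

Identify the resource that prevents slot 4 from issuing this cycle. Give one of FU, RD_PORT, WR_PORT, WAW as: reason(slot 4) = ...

reason(slot 4) = RD_PORT

  0. BR ⇒ go  {3A/2Mu/2Ld/0B | 2r 3w}
  1. MUL→r6 ⇒ go  {3A/1Mu/2Ld/0B | 0r 2w}
  2. MUL→r2 ⇒ no(RD_PORT)  {3A/1Mu/2Ld/0B | 0r 2w}
  3. ALU→r4 ⇒ no(RD_PORT)  {3A/1Mu/2Ld/0B | 0r 2w}
  4. MEM→r2 ⇒ no(RD_PORT)  {3A/1Mu/2Ld/0B | 0r 2w}
  5. BR ⇒ no(FU)  {3A/1Mu/2Ld/0B | 0r 2w}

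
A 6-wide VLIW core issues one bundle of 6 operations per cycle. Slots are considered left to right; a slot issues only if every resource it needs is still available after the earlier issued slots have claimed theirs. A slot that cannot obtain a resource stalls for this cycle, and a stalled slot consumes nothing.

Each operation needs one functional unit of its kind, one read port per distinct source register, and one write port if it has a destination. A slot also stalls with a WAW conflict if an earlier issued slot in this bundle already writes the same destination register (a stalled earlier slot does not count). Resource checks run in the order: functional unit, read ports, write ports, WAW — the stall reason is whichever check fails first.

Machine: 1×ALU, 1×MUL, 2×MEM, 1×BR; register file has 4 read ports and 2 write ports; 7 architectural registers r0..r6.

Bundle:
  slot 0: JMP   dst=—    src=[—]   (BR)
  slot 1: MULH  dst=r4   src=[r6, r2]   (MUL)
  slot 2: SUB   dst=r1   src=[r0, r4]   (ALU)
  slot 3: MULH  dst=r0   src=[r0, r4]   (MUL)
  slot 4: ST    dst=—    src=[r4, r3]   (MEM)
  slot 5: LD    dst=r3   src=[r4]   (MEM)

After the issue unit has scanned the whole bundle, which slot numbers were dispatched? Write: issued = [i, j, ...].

issued = [0, 1, 2]

  0. BR ⇒ go  {1A/1Mu/2Ld/0B | 4r 2w}
  1. MUL→r4 ⇒ go  {1A/0Mu/2Ld/0B | 2r 1w}
  2. ALU→r1 ⇒ go  {0A/0Mu/2Ld/0B | 0r 0w}
  3. MUL→r0 ⇒ no(FU)  {0A/0Mu/2Ld/0B | 0r 0w}
  4. MEM ⇒ no(RD_PORT)  {0A/0Mu/2Ld/0B | 0r 0w}
  5. MEM→r3 ⇒ no(RD_PORT)  {0A/0Mu/2Ld/0B | 0r 0w}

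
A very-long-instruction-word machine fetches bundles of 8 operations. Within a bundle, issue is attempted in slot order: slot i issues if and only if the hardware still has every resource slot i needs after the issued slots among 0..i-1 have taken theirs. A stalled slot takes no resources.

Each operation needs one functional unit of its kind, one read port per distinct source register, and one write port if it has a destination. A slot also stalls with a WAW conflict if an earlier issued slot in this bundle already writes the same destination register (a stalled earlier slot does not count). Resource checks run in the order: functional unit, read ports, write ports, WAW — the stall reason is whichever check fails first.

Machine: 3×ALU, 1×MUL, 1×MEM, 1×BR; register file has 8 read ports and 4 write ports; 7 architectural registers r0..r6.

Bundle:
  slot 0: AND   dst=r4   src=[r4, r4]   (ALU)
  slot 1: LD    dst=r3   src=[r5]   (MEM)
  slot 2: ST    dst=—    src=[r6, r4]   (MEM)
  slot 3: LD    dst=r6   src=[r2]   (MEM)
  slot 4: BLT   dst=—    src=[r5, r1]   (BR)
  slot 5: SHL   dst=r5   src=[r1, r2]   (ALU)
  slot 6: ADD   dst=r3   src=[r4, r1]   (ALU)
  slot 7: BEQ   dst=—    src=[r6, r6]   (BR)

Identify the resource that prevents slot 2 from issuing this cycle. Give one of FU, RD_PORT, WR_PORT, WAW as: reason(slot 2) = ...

reason(slot 2) = FU

(0) want 1×ALU +1rd +1wr — yes → AL2|MU1|ME1|BR1|rd7|wr3
(1) want 1×MEM +1rd +1wr — yes → AL2|MU1|ME0|BR1|rd6|wr2
(2) want 1×MEM +2rd +0wr — FU → AL2|MU1|ME0|BR1|rd6|wr2
(3) want 1×MEM +1rd +1wr — FU → AL2|MU1|ME0|BR1|rd6|wr2
(4) want 1×BR +2rd +0wr — yes → AL2|MU1|ME0|BR0|rd4|wr2
(5) want 1×ALU +2rd +1wr — yes → AL1|MU1|ME0|BR0|rd2|wr1
(6) want 1×ALU +2rd +1wr — WAW → AL1|MU1|ME0|BR0|rd2|wr1
(7) want 1×BR +1rd +0wr — FU → AL1|MU1|ME0|BR0|rd2|wr1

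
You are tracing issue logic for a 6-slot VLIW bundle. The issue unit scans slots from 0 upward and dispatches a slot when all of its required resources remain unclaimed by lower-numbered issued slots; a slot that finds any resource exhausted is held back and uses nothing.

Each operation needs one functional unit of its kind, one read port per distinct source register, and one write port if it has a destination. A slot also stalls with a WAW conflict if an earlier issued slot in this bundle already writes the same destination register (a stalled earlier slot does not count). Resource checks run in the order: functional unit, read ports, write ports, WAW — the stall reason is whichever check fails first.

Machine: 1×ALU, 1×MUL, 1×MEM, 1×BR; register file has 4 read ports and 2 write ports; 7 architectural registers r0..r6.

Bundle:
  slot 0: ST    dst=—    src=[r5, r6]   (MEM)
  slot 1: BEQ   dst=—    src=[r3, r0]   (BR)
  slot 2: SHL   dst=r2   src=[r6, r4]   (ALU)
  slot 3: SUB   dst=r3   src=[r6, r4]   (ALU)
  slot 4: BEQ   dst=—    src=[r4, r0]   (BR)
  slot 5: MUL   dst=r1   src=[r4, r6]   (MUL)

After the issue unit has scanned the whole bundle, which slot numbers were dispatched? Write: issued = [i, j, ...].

  0. MEM ⇒ go  {1A/1Mu/0Ld/1B | 2r 2w}
  1. BR ⇒ go  {1A/1Mu/0Ld/0B | 0r 2w}
  2. ALU→r2 ⇒ no(RD_PORT)  {1A/1Mu/0Ld/0B | 0r 2w}
  3. ALU→r3 ⇒ no(RD_PORT)  {1A/1Mu/0Ld/0B | 0r 2w}
  4. BR ⇒ no(FU)  {1A/1Mu/0Ld/0B | 0r 2w}
  5. MUL→r1 ⇒ no(RD_PORT)  {1A/1Mu/0Ld/0B | 0r 2w}

issued = [0, 1]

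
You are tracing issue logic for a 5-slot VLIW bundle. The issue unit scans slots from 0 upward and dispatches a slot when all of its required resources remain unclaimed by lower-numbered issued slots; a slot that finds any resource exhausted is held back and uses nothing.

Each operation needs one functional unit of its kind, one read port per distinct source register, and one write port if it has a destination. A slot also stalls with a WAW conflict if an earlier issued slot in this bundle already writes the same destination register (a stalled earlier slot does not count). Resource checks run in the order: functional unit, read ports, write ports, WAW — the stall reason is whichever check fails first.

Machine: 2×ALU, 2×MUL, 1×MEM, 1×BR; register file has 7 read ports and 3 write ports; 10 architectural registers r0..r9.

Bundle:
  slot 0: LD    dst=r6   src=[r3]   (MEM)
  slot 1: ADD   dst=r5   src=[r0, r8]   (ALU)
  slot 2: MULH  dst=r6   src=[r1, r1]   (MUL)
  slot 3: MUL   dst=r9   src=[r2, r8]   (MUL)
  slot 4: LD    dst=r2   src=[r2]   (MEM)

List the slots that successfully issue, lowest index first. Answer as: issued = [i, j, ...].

  0. MEM→r6 ⇒ go  {2A/2Mu/0Ld/1B | 6r 2w}
  1. ALU→r5 ⇒ go  {1A/2Mu/0Ld/1B | 4r 1w}
  2. MUL→r6 ⇒ no(WAW)  {1A/2Mu/0Ld/1B | 4r 1w}
  3. MUL→r9 ⇒ go  {1A/1Mu/0Ld/1B | 2r 0w}
  4. MEM→r2 ⇒ no(FU)  {1A/1Mu/0Ld/1B | 2r 0w}

issued = [0, 1, 3]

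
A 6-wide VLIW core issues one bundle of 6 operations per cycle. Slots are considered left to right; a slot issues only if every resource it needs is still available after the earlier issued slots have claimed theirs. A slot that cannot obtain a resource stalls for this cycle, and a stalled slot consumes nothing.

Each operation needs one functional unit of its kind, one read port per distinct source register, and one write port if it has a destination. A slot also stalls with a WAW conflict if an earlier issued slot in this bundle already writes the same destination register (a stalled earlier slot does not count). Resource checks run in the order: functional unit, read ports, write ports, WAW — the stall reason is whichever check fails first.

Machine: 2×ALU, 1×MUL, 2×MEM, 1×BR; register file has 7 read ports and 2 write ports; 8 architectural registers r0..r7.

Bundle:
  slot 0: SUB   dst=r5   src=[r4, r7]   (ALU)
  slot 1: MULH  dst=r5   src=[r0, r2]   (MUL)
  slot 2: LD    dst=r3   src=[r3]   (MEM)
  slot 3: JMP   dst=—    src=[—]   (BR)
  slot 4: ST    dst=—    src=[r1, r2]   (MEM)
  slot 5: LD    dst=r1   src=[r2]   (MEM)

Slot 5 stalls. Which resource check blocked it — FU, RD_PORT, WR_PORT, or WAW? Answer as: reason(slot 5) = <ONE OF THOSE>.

#0 ALU src=r4,r7 dispatched  <A:1 Mu:1 Ld:2 B:1 rd:5 wr:1>
#1 MUL src=r0,r2 held:WAW  <A:1 Mu:1 Ld:2 B:1 rd:5 wr:1>
#2 MEM src=r3 dispatched  <A:1 Mu:1 Ld:1 B:1 rd:4 wr:0>
#3 BR src=- dispatched  <A:1 Mu:1 Ld:1 B:0 rd:4 wr:0>
#4 MEM src=r1,r2 dispatched  <A:1 Mu:1 Ld:0 B:0 rd:2 wr:0>
#5 MEM src=r2 held:FU  <A:1 Mu:1 Ld:0 B:0 rd:2 wr:0>

reason(slot 5) = FU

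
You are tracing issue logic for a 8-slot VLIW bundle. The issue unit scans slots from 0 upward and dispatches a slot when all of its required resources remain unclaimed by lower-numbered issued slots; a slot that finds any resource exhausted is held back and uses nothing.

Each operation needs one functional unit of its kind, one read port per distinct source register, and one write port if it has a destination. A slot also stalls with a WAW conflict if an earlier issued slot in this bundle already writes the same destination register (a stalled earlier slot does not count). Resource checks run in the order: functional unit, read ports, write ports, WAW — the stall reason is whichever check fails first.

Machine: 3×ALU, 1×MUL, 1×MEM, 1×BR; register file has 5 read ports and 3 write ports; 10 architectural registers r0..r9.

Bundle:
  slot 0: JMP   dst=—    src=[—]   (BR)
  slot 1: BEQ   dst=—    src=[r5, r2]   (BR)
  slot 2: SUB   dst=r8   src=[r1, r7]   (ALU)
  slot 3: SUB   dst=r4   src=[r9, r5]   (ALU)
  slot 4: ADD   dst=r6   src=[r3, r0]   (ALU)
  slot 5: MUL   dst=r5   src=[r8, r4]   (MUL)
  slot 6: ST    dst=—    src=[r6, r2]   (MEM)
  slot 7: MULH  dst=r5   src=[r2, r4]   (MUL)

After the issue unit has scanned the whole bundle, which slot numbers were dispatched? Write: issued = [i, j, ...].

issued = [0, 2, 3]

slot 0 (BR): ISSUE — free A3,Mu1,Ld1,B0 rp5 wp3
slot 1 (BR): stall FU — free A3,Mu1,Ld1,B0 rp5 wp3
slot 2 (ALU): ISSUE — free A2,Mu1,Ld1,B0 rp3 wp2
slot 3 (ALU): ISSUE — free A1,Mu1,Ld1,B0 rp1 wp1
slot 4 (ALU): stall RD_PORT — free A1,Mu1,Ld1,B0 rp1 wp1
slot 5 (MUL): stall RD_PORT — free A1,Mu1,Ld1,B0 rp1 wp1
slot 6 (MEM): stall RD_PORT — free A1,Mu1,Ld1,B0 rp1 wp1
slot 7 (MUL): stall RD_PORT — free A1,Mu1,Ld1,B0 rp1 wp1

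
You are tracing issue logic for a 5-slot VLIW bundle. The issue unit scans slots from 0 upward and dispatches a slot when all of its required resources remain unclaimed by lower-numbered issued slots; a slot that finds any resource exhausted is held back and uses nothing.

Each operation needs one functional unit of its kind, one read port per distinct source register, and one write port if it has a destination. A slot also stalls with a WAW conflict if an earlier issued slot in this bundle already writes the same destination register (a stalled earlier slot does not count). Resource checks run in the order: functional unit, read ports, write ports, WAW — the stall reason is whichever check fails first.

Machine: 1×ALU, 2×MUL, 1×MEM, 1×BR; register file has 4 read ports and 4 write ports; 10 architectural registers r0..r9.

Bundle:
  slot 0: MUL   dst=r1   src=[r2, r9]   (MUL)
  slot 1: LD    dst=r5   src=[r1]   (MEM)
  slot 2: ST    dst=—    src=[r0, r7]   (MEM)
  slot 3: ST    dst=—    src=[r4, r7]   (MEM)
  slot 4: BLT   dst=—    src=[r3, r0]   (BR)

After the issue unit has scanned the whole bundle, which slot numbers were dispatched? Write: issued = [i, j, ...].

slot 0 (MUL): ISSUE — free A1,Mu1,Ld1,B1 rp2 wp3
slot 1 (MEM): ISSUE — free A1,Mu1,Ld0,B1 rp1 wp2
slot 2 (MEM): stall FU — free A1,Mu1,Ld0,B1 rp1 wp2
slot 3 (MEM): stall FU — free A1,Mu1,Ld0,B1 rp1 wp2
slot 4 (BR): stall RD_PORT — free A1,Mu1,Ld0,B1 rp1 wp2

issued = [0, 1]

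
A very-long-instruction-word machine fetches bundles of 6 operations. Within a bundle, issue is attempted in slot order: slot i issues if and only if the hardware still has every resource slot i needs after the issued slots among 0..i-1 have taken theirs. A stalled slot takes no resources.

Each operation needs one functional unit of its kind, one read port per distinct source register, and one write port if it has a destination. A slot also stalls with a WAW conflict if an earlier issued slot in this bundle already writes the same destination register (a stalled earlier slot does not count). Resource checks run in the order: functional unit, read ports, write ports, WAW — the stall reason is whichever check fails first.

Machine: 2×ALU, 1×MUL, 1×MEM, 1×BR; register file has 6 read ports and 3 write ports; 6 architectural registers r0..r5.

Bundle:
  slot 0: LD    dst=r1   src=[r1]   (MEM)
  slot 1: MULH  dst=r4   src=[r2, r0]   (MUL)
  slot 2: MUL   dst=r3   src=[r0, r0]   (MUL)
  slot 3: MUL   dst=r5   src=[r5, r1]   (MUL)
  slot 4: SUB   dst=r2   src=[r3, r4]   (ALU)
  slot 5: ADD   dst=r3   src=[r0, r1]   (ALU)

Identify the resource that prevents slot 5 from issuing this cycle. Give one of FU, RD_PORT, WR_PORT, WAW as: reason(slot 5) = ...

#0 MEM src=r1 dispatched  <A:2 Mu:1 Ld:0 B:1 rd:5 wr:2>
#1 MUL src=r2,r0 dispatched  <A:2 Mu:0 Ld:0 B:1 rd:3 wr:1>
#2 MUL src=r0,r0 held:FU  <A:2 Mu:0 Ld:0 B:1 rd:3 wr:1>
#3 MUL src=r5,r1 held:FU  <A:2 Mu:0 Ld:0 B:1 rd:3 wr:1>
#4 ALU src=r3,r4 dispatched  <A:1 Mu:0 Ld:0 B:1 rd:1 wr:0>
#5 ALU src=r0,r1 held:RD_PORT  <A:1 Mu:0 Ld:0 B:1 rd:1 wr:0>

reason(slot 5) = RD_PORT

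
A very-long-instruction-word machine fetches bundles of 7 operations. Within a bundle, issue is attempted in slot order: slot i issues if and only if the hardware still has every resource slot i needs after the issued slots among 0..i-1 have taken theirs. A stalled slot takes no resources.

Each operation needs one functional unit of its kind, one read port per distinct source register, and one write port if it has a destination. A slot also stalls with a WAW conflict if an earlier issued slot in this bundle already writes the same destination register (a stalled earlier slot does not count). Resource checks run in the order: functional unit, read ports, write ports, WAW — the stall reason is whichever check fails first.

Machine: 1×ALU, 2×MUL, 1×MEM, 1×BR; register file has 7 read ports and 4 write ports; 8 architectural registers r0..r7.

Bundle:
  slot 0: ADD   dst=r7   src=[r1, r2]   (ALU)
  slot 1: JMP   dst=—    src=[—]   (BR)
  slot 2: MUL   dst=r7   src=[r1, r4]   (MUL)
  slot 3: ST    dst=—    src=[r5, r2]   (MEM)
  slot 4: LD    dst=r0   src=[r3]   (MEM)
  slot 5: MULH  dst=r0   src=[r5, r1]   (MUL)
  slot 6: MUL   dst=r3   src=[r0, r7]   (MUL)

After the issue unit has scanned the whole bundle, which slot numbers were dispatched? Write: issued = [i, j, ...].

issued = [0, 1, 3, 5]

[0] ALU needs rd=2 wr=1: ok; after: ALU=0 MUL=2 MEM=1 BR=1, R=5, W=3
[1] BR needs rd=0 wr=0: ok; after: ALU=0 MUL=2 MEM=1 BR=0, R=5, W=3
[2] MUL needs rd=2 wr=1: WAW; after: ALU=0 MUL=2 MEM=1 BR=0, R=5, W=3
[3] MEM needs rd=2 wr=0: ok; after: ALU=0 MUL=2 MEM=0 BR=0, R=3, W=3
[4] MEM needs rd=1 wr=1: FU; after: ALU=0 MUL=2 MEM=0 BR=0, R=3, W=3
[5] MUL needs rd=2 wr=1: ok; after: ALU=0 MUL=1 MEM=0 BR=0, R=1, W=2
[6] MUL needs rd=2 wr=1: RD_PORT; after: ALU=0 MUL=1 MEM=0 BR=0, R=1, W=2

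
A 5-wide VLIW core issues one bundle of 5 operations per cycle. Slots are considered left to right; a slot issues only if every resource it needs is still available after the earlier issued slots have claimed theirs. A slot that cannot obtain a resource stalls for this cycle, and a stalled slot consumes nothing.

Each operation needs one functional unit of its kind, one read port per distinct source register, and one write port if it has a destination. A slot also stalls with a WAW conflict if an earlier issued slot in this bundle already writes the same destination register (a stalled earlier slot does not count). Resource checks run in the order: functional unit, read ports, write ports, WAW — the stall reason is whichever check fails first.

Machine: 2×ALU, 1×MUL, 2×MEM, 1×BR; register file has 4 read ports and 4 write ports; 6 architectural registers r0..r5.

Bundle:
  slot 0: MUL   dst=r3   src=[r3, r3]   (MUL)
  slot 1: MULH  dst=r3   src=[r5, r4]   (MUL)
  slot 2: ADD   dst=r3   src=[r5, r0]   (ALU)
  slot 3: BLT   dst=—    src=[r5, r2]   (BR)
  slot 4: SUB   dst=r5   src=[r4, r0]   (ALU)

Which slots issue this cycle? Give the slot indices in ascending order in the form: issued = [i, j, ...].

slot 0 (MUL): ISSUE — free A2,Mu0,Ld2,B1 rp3 wp3
slot 1 (MUL): stall FU — free A2,Mu0,Ld2,B1 rp3 wp3
slot 2 (ALU): stall WAW — free A2,Mu0,Ld2,B1 rp3 wp3
slot 3 (BR): ISSUE — free A2,Mu0,Ld2,B0 rp1 wp3
slot 4 (ALU): stall RD_PORT — free A2,Mu0,Ld2,B0 rp1 wp3

issued = [0, 3]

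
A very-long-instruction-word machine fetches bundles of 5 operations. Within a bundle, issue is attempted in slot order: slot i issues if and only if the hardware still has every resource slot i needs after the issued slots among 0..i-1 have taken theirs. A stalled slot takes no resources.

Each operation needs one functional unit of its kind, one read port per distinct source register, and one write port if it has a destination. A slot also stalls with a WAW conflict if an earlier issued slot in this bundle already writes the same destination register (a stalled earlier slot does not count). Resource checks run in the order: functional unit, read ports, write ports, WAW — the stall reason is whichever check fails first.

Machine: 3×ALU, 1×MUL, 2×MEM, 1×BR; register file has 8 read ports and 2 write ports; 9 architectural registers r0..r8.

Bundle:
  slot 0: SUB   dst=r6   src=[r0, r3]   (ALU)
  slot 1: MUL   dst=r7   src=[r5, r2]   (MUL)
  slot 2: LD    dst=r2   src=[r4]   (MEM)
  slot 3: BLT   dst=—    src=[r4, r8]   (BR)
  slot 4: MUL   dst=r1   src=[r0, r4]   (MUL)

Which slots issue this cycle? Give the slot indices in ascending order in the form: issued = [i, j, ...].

  0. ALU→r6 ⇒ go  {2A/1Mu/2Ld/1B | 6r 1w}
  1. MUL→r7 ⇒ go  {2A/0Mu/2Ld/1B | 4r 0w}
  2. MEM→r2 ⇒ no(WR_PORT)  {2A/0Mu/2Ld/1B | 4r 0w}
  3. BR ⇒ go  {2A/0Mu/2Ld/0B | 2r 0w}
  4. MUL→r1 ⇒ no(FU)  {2A/0Mu/2Ld/0B | 2r 0w}

issued = [0, 1, 3]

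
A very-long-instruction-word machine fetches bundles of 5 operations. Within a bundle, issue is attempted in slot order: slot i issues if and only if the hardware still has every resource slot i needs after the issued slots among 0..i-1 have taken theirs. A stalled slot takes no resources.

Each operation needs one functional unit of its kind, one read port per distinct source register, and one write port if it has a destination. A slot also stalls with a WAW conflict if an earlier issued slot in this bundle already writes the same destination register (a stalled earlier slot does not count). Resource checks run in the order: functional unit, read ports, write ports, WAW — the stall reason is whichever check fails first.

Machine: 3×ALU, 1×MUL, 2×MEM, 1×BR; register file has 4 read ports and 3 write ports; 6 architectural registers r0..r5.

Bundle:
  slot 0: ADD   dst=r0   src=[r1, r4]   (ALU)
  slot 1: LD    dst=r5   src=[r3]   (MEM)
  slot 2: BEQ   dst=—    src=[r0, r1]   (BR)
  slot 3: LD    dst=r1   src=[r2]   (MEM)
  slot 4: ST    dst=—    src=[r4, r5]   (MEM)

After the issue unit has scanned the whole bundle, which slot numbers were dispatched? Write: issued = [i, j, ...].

slot 0 (ALU): ISSUE — free A2,Mu1,Ld2,B1 rp2 wp2
slot 1 (MEM): ISSUE — free A2,Mu1,Ld1,B1 rp1 wp1
slot 2 (BR): stall RD_PORT — free A2,Mu1,Ld1,B1 rp1 wp1
slot 3 (MEM): ISSUE — free A2,Mu1,Ld0,B1 rp0 wp0
slot 4 (MEM): stall FU — free A2,Mu1,Ld0,B1 rp0 wp0

issued = [0, 1, 3]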